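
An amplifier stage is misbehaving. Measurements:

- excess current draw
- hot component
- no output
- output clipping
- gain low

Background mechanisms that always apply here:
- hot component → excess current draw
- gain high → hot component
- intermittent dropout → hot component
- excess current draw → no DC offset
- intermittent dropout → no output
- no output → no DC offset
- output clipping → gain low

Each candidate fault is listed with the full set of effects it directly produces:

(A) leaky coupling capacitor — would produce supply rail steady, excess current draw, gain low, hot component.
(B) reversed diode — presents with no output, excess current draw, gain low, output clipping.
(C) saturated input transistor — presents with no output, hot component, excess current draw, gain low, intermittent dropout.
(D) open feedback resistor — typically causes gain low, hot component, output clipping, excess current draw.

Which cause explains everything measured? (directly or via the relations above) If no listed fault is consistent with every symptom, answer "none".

none

Testing each hypothesis:
(A) leaky coupling capacitor — does not account for no output, output clipping
(B) reversed diode — excess current draw +; hot component -; no output +; output clipping +; gain low +
(C) saturated input transistor — excess current draw +; hot component +; no output +; output clipping -; gain low +
(D) open feedback resistor — excess current draw +; hot component +; no output -; output clipping +; gain low +
No candidate is consistent with all observations.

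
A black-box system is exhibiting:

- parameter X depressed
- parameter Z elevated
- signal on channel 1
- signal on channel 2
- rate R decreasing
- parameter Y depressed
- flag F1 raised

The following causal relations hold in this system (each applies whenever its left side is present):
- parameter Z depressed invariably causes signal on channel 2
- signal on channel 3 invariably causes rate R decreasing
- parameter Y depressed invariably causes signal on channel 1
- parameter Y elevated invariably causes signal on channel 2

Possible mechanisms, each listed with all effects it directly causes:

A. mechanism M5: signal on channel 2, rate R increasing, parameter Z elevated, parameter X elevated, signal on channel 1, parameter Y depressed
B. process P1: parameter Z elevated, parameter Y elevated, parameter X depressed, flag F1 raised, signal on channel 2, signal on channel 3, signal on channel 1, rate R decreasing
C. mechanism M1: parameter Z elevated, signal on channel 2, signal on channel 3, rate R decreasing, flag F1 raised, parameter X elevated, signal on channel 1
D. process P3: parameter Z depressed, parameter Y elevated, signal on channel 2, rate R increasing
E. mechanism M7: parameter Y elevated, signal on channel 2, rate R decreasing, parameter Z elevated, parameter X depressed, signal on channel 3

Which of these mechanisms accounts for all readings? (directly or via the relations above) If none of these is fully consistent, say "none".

none

Per-candidate check:
(A) mechanism M5 — parameter X depressed ✗; parameter Z elevated ✓; signal on channel 1 ✓; signal on channel 2 ✓; rate R decreasing ✗; parameter Y depressed ✓; flag F1 raised ✗
(B) process P1 — parameter X depressed ✓; parameter Z elevated ✓; signal on channel 1 ✓; signal on channel 2 ✓; rate R decreasing ✓; parameter Y depressed ✗; flag F1 raised ✓
(C) mechanism M1 — parameter X depressed ✗; parameter Z elevated ✓; signal on channel 1 ✓; signal on channel 2 ✓; rate R decreasing ✓; parameter Y depressed ✗; flag F1 raised ✓
(D) process P3 — parameter X depressed ✗; parameter Z elevated ✗; signal on channel 1 ✗; signal on channel 2 ✓; rate R decreasing ✗; parameter Y depressed ✗; flag F1 raised ✗
(E) mechanism M7 — parameter X depressed ✓; parameter Z elevated ✓; signal on channel 1 ✗; signal on channel 2 ✓; rate R decreasing ✓; parameter Y depressed ✗; flag F1 raised ✗
Every candidate fails on at least one observation.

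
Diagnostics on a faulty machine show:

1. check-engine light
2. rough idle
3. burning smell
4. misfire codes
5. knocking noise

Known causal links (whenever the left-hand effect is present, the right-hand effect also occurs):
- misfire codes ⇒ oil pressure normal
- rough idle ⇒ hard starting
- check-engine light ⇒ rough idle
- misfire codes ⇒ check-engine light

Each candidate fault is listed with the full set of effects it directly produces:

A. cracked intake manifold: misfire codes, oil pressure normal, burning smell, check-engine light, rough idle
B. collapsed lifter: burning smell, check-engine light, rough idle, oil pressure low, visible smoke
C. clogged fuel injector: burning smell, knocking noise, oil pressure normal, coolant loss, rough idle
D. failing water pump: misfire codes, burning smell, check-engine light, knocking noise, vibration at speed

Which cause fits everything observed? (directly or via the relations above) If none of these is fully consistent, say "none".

D

Checking each candidate against the observations:
(A) cracked intake manifold — check-engine light match; rough idle match; burning smell match; misfire codes match; knocking noise miss
(B) collapsed lifter — does not account for misfire codes, knocking noise
(C) clogged fuel injector — check-engine light miss; rough idle match; burning smell match; misfire codes miss; knocking noise match
(D) failing water pump — check-engine light match; rough idle match (via check-engine light → rough idle); burning smell match; misfire codes match; knocking noise match
Only (D) is consistent with every observation.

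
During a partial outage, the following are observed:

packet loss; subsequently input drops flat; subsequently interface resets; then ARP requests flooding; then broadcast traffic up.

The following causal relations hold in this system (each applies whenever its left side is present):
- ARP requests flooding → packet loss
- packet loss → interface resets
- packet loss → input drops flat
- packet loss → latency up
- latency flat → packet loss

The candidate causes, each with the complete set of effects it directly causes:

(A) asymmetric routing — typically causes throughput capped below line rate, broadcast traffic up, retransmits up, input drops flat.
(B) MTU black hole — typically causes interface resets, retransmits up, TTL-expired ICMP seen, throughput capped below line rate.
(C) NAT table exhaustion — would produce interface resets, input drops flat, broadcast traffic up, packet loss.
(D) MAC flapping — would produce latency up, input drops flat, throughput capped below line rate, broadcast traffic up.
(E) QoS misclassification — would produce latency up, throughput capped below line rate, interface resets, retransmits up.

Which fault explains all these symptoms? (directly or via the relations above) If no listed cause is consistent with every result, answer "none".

none

Testing each hypothesis:
(A) asymmetric routing — does not account for packet loss, interface resets, ARP requests flooding
(B) MTU black hole — packet loss ✗; input drops flat ✗; interface resets ✓; ARP requests flooding ✗; broadcast traffic up ✗
(C) NAT table exhaustion — packet loss ✓; input drops flat ✓; interface resets ✓; ARP requests flooding ✗; broadcast traffic up ✓
(D) MAC flapping — packet loss ✗; input drops flat ✓; interface resets ✗; ARP requests flooding ✗; broadcast traffic up ✓
(E) QoS misclassification — packet loss ✗; input drops flat ✗; interface resets ✓; ARP requests flooding ✗; broadcast traffic up ✗
None of the listed candidates fits everything.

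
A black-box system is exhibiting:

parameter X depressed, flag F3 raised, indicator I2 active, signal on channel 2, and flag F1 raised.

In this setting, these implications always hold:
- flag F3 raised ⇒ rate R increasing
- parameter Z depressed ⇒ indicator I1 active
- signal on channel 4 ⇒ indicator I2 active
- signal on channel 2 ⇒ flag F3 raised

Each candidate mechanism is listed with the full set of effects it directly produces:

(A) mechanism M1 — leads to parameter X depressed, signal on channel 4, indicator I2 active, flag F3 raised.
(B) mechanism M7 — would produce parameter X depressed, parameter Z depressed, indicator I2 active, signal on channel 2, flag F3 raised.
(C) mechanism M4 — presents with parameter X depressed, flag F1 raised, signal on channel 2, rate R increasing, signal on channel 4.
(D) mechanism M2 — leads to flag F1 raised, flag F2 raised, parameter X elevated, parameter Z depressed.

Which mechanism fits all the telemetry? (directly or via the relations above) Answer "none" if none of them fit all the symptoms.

C

Per-candidate check:
(A) mechanism M1 — does not account for signal on channel 2, flag F1 raised
(B) mechanism M7 — parameter X depressed ✓; flag F3 raised ✓; indicator I2 active ✓; signal on channel 2 ✓; flag F1 raised ✗
(C) mechanism M4 — accounts for every observation (flag F3 raised through signal on channel 2 → flag F3 raised)
(D) mechanism M2 — fails on parameter X depressed, flag F3 raised, indicator I2 active, signal on channel 2 (predicts parameter X elevated, not parameter X depressed)
Only (C) is consistent with every observation.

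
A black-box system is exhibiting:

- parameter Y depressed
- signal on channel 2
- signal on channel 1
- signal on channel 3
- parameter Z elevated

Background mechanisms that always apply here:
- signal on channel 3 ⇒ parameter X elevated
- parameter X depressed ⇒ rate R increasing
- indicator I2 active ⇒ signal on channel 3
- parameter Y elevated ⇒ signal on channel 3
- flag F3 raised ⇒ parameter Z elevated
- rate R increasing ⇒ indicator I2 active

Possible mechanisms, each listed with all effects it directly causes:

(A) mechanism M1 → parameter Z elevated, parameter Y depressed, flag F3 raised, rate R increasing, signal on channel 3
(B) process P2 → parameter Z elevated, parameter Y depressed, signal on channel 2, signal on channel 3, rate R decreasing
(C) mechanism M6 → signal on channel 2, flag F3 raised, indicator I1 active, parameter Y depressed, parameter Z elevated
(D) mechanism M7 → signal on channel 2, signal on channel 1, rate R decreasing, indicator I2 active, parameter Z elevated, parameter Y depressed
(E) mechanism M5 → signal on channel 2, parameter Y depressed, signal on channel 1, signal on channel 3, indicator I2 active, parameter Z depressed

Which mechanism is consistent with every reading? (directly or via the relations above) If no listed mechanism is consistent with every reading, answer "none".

D

Per-candidate check:
(A) mechanism M1 — parameter Y depressed ✓; signal on channel 2 ✗; signal on channel 1 ✗; signal on channel 3 ✓; parameter Z elevated ✓
(B) process P2 — parameter Y depressed ✓; signal on channel 2 ✓; signal on channel 1 ✗; signal on channel 3 ✓; parameter Z elevated ✓
(C) mechanism M6 — does not account for signal on channel 1, signal on channel 3
(D) mechanism M7 — parameter Y depressed ✓; signal on channel 2 ✓; signal on channel 1 ✓; signal on channel 3 ✓ (by indicator I2 active → signal on channel 3); parameter Z elevated ✓
(E) mechanism M5 — parameter Y depressed ✓; signal on channel 2 ✓; signal on channel 1 ✓; signal on channel 3 ✓; parameter Z elevated ✗
Only (D) is consistent with every observation.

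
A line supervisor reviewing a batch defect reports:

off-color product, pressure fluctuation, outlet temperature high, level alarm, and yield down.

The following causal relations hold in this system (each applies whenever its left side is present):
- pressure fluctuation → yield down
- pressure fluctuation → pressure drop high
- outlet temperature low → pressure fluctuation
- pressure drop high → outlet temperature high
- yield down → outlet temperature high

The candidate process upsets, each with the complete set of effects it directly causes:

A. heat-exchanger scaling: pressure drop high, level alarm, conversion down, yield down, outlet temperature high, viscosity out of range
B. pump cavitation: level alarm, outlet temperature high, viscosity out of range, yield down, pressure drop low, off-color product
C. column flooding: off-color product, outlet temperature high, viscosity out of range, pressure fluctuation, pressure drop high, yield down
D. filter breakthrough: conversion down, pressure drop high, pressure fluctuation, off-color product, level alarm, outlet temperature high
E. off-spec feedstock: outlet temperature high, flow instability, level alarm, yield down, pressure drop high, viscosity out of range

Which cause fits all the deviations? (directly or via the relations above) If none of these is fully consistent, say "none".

D

Per-candidate check:
(A) heat-exchanger scaling — does not account for off-color product, pressure fluctuation
(B) pump cavitation — does not account for pressure fluctuation
(C) column flooding — does not account for level alarm
(D) filter breakthrough — accounts for every observation (yield down through pressure fluctuation → yield down)
(E) off-spec feedstock — off-color product NO; pressure fluctuation NO; outlet temperature high yes; level alarm yes; yield down yes
(D) alone accounts for all the evidence.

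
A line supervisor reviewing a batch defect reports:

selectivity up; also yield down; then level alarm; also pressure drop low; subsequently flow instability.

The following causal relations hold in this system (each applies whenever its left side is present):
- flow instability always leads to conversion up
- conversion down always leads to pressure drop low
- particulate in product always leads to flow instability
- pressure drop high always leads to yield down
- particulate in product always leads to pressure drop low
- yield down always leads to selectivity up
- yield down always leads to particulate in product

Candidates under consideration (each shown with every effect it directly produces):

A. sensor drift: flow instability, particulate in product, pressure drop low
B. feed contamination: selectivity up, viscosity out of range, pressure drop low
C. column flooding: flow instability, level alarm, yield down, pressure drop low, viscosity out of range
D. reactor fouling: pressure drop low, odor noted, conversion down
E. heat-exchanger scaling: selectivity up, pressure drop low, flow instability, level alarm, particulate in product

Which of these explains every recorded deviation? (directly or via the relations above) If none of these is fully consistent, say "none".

Testing each hypothesis:
(A) sensor drift — selectivity up NO; yield down NO; level alarm NO; pressure drop low yes; flow instability yes
(B) feed contamination — selectivity up yes; yield down NO; level alarm NO; pressure drop low yes; flow instability NO
(C) column flooding — selectivity up yes (by yield down → selectivity up); yield down yes; level alarm yes; pressure drop low yes; flow instability yes
(D) reactor fouling — selectivity up NO; yield down NO; level alarm NO; pressure drop low yes; flow instability NO
(E) heat-exchanger scaling — selectivity up yes; yield down NO; level alarm yes; pressure drop low yes; flow instability yes
Only (C) is consistent with every observation.

C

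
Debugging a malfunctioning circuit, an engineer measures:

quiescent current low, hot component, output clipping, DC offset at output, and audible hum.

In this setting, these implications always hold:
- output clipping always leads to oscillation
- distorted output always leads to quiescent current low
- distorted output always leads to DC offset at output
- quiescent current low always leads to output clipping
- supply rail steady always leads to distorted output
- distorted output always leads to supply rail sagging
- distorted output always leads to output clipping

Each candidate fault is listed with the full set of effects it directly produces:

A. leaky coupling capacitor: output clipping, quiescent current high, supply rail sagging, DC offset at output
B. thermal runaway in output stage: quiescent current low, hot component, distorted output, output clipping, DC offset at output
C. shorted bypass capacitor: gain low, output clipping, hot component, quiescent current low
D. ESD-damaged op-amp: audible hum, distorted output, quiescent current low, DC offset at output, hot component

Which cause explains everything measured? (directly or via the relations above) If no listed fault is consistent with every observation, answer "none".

Per-candidate check:
(A) leaky coupling capacitor — quiescent current low ✗; hot component ✗; output clipping ✓; DC offset at output ✓; audible hum ✗
(B) thermal runaway in output stage — does not account for audible hum
(C) shorted bypass capacitor — quiescent current low ✓; hot component ✓; output clipping ✓; DC offset at output ✗; audible hum ✗
(D) ESD-damaged op-amp — quiescent current low ✓; hot component ✓; output clipping ✓ (through distorted output → output clipping); DC offset at output ✓; audible hum ✓
(D) alone accounts for all the evidence.

D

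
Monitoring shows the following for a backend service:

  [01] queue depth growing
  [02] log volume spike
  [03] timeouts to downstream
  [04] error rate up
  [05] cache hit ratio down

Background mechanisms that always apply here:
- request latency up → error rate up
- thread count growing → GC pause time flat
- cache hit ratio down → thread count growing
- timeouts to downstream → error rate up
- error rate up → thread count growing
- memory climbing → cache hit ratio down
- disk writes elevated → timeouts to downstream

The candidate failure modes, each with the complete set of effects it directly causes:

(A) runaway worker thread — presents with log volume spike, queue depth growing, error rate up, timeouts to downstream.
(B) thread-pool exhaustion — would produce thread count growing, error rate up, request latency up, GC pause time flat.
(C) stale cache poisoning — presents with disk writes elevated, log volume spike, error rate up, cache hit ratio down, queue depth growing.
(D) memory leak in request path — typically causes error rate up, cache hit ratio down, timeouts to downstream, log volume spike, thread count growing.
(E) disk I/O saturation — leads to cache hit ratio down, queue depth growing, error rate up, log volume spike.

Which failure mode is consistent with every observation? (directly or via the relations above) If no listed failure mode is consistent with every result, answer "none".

For each candidate, compare predicted effects to what was observed:
(A) runaway worker thread — does not account for cache hit ratio down
(B) thread-pool exhaustion — queue depth growing miss; log volume spike miss; timeouts to downstream miss; error rate up match; cache hit ratio down miss
(C) stale cache poisoning — queue depth growing match; log volume spike match; timeouts to downstream match (by disk writes elevated → timeouts to downstream); error rate up match; cache hit ratio down match
(D) memory leak in request path — queue depth growing miss; log volume spike match; timeouts to downstream match; error rate up match; cache hit ratio down match
(E) disk I/O saturation — does not account for timeouts to downstream
Only (C) is consistent with every observation.

C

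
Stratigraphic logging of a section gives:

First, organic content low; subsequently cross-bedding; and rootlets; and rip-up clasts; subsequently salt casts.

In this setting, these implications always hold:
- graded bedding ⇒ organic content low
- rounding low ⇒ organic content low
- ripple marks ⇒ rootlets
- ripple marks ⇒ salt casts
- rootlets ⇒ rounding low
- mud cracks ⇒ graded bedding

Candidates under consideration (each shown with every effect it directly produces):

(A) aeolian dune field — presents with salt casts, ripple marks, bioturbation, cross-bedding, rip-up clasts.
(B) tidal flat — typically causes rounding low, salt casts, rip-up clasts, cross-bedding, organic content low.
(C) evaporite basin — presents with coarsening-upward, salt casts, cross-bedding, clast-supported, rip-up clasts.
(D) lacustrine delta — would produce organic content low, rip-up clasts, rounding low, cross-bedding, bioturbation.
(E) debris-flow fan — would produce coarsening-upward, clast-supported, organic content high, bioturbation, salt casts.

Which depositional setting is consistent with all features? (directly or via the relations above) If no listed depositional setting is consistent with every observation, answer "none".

Checking each candidate against the observations:
(A) aeolian dune field — organic content low + (through ripple marks → rootlets → rounding low → organic content low); cross-bedding +; rootlets + (through ripple marks → rootlets); rip-up clasts +; salt casts +
(B) tidal flat — does not account for rootlets
(C) evaporite basin — does not account for organic content low, rootlets
(D) lacustrine delta — organic content low +; cross-bedding +; rootlets -; rip-up clasts +; salt casts -
(E) debris-flow fan — fails on organic content low, cross-bedding, rootlets, rip-up clasts (predicts organic content high, not organic content low)
Only (A) is consistent with every observation.

A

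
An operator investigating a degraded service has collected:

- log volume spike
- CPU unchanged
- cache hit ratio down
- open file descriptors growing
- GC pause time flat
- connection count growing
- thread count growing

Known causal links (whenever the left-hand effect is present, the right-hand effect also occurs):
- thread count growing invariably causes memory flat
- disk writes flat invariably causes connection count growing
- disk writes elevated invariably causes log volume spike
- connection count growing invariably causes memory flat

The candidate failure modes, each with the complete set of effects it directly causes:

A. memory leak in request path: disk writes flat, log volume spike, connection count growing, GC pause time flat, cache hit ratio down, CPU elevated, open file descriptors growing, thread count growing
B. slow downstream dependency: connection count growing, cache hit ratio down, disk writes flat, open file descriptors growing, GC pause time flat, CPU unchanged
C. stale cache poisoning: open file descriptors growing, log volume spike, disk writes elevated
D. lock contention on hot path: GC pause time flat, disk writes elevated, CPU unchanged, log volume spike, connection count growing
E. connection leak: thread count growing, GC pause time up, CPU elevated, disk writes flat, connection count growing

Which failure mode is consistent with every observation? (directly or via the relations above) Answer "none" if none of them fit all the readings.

none

For each candidate, compare predicted effects to what was observed:
(A) memory leak in request path — log volume spike +; CPU unchanged -; cache hit ratio down +; open file descriptors growing +; GC pause time flat +; connection count growing +; thread count growing +
(B) slow downstream dependency — log volume spike -; CPU unchanged +; cache hit ratio down +; open file descriptors growing +; GC pause time flat +; connection count growing +; thread count growing -
(C) stale cache poisoning — log volume spike +; CPU unchanged -; cache hit ratio down -; open file descriptors growing +; GC pause time flat -; connection count growing -; thread count growing -
(D) lock contention on hot path — does not account for cache hit ratio down, open file descriptors growing, thread count growing
(E) connection leak — log volume spike -; CPU unchanged -; cache hit ratio down -; open file descriptors growing -; GC pause time flat -; connection count growing +; thread count growing +
None of the listed candidates fits everything.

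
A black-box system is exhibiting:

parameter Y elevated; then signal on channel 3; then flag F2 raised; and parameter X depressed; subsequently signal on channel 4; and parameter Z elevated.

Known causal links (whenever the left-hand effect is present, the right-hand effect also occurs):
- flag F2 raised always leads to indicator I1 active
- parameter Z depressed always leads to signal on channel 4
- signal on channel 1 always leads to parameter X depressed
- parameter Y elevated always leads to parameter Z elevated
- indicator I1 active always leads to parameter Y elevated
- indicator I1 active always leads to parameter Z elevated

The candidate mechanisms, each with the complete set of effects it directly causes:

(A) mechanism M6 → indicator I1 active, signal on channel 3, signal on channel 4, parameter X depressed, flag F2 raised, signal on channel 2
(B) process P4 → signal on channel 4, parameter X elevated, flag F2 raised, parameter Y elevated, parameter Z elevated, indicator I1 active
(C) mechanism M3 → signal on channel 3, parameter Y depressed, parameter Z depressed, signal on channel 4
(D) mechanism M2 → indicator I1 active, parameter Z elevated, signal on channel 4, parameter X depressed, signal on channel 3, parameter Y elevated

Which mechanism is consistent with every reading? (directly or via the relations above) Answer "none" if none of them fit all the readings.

A

Per-candidate check:
(A) mechanism M6 — accounts for every observation (parameter Y elevated via indicator I1 active → parameter Y elevated)
(B) process P4 — fails on signal on channel 3, parameter X depressed (predicts parameter X elevated, not parameter X depressed)
(C) mechanism M3 — parameter Y elevated -; signal on channel 3 +; flag F2 raised -; parameter X depressed -; signal on channel 4 +; parameter Z elevated -
(D) mechanism M2 — parameter Y elevated +; signal on channel 3 +; flag F2 raised -; parameter X depressed +; signal on channel 4 +; parameter Z elevated +
Only (A) is consistent with every observation.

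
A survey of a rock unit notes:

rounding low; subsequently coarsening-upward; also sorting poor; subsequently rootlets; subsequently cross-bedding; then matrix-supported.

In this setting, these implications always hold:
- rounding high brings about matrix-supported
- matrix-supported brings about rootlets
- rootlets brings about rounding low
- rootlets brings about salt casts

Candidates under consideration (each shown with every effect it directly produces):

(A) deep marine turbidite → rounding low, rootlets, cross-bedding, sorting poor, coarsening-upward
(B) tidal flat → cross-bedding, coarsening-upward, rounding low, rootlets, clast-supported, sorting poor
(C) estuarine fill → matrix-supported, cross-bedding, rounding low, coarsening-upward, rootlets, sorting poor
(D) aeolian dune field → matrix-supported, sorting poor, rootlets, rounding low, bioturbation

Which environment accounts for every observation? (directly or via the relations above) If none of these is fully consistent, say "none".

Testing each hypothesis:
(A) deep marine turbidite — rounding low ✓; coarsening-upward ✓; sorting poor ✓; rootlets ✓; cross-bedding ✓; matrix-supported ✗
(B) tidal flat — rounding low ✓; coarsening-upward ✓; sorting poor ✓; rootlets ✓; cross-bedding ✓; matrix-supported ✗
(C) estuarine fill — rounding low ✓; coarsening-upward ✓; sorting poor ✓; rootlets ✓; cross-bedding ✓; matrix-supported ✓
(D) aeolian dune field — does not account for coarsening-upward, cross-bedding
(C) is the only candidate with no mismatches.

C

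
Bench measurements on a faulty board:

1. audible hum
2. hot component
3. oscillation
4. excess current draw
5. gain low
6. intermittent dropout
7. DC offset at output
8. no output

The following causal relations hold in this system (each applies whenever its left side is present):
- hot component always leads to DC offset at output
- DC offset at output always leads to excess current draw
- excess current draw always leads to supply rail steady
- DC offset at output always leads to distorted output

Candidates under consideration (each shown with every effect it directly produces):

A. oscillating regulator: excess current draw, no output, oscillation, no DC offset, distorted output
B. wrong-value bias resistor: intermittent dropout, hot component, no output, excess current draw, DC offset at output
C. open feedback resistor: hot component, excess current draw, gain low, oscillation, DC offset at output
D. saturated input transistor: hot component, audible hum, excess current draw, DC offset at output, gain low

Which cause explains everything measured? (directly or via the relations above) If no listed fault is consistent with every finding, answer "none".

Per-candidate check:
(A) oscillating regulator — fails on audible hum, hot component, gain low, intermittent dropout, DC offset at output (predicts no DC offset, not DC offset at output)
(B) wrong-value bias resistor — audible hum NO; hot component yes; oscillation NO; excess current draw yes; gain low NO; intermittent dropout yes; DC offset at output yes; no output yes
(C) open feedback resistor — does not account for audible hum, intermittent dropout, no output
(D) saturated input transistor — audible hum yes; hot component yes; oscillation NO; excess current draw yes; gain low yes; intermittent dropout NO; DC offset at output yes; no output NO
None of the listed candidates fits everything.

none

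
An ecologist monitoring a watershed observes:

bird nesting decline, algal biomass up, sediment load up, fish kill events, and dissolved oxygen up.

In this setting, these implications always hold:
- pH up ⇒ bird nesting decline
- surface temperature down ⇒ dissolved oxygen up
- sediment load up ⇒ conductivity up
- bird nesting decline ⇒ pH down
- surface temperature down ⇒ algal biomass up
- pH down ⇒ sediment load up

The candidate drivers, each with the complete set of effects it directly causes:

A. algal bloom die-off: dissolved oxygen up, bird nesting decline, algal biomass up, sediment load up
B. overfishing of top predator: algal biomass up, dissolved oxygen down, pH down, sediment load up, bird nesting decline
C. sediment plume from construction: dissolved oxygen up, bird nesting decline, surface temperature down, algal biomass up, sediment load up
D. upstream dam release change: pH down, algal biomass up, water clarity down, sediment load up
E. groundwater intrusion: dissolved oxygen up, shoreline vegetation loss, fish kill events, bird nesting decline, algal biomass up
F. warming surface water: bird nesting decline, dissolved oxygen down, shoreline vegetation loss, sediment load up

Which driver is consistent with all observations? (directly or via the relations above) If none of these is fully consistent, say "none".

For each candidate, compare predicted effects to what was observed:
(A) algal bloom die-off — bird nesting decline match; algal biomass up match; sediment load up match; fish kill events miss; dissolved oxygen up match
(B) overfishing of top predator — bird nesting decline match; algal biomass up match; sediment load up match; fish kill events miss; dissolved oxygen up miss
(C) sediment plume from construction — bird nesting decline match; algal biomass up match; sediment load up match; fish kill events miss; dissolved oxygen up match
(D) upstream dam release change — does not account for bird nesting decline, fish kill events, dissolved oxygen up
(E) groundwater intrusion — bird nesting decline match; algal biomass up match; sediment load up match (through bird nesting decline → pH down → sediment load up); fish kill events match; dissolved oxygen up match
(F) warming surface water — fails on algal biomass up, fish kill events, dissolved oxygen up (predicts dissolved oxygen down, not dissolved oxygen up)
Only (E) is consistent with every observation.

E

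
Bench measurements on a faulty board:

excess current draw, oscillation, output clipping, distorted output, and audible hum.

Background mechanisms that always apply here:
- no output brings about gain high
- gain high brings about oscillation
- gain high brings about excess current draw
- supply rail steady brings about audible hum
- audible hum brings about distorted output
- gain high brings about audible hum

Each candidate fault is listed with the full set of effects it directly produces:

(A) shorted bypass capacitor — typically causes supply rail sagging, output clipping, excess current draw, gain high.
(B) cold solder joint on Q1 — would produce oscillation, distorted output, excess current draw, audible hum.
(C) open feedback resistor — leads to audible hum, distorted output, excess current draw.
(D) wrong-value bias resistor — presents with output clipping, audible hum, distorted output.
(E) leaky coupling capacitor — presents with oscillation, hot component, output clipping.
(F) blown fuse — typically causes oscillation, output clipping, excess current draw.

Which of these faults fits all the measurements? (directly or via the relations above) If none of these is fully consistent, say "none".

A

Per-candidate check:
(A) shorted bypass capacitor — excess current draw ✓; oscillation ✓ (through gain high → oscillation); output clipping ✓; distorted output ✓ (through gain high → audible hum → distorted output); audible hum ✓ (through gain high → audible hum)
(B) cold solder joint on Q1 — does not account for output clipping
(C) open feedback resistor — does not account for oscillation, output clipping
(D) wrong-value bias resistor — does not account for excess current draw, oscillation
(E) leaky coupling capacitor — excess current draw ✗; oscillation ✓; output clipping ✓; distorted output ✗; audible hum ✗
(F) blown fuse — excess current draw ✓; oscillation ✓; output clipping ✓; distorted output ✗; audible hum ✗
(A) is the only candidate with no mismatches.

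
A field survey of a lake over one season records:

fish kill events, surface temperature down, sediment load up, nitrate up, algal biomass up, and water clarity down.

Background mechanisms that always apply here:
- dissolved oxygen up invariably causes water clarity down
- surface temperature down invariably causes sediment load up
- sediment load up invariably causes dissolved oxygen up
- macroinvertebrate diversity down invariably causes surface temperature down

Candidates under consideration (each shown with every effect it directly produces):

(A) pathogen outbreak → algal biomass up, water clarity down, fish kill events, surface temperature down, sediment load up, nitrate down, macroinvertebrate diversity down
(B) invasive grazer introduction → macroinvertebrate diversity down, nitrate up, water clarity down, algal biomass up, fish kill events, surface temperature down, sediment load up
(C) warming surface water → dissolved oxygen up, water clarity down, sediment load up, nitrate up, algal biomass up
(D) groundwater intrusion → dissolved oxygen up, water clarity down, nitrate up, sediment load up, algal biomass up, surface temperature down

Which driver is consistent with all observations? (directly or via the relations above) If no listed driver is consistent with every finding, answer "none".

Testing each hypothesis:
(A) pathogen outbreak — fails on nitrate up (predicts nitrate down, not nitrate up)
(B) invasive grazer introduction — fish kill events yes; surface temperature down yes; sediment load up yes; nitrate up yes; algal biomass up yes; water clarity down yes
(C) warming surface water — does not account for fish kill events, surface temperature down
(D) groundwater intrusion — fish kill events NO; surface temperature down yes; sediment load up yes; nitrate up yes; algal biomass up yes; water clarity down yes
(B) is the only candidate with no mismatches.

B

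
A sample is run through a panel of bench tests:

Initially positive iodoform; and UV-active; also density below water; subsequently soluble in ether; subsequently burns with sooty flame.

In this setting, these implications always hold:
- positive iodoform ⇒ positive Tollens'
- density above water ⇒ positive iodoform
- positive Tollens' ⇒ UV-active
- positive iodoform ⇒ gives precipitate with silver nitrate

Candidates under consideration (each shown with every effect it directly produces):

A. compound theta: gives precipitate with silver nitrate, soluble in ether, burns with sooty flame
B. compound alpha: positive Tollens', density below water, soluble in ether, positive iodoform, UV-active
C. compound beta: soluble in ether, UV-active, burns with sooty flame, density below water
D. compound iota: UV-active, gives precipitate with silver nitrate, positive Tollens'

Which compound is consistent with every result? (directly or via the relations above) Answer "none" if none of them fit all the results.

Testing each hypothesis:
(A) compound theta — positive iodoform NO; UV-active NO; density below water NO; soluble in ether yes; burns with sooty flame yes
(B) compound alpha — positive iodoform yes; UV-active yes; density below water yes; soluble in ether yes; burns with sooty flame NO
(C) compound beta — positive iodoform NO; UV-active yes; density below water yes; soluble in ether yes; burns with sooty flame yes
(D) compound iota — positive iodoform NO; UV-active yes; density below water NO; soluble in ether NO; burns with sooty flame NO
None of the listed candidates fits everything.

none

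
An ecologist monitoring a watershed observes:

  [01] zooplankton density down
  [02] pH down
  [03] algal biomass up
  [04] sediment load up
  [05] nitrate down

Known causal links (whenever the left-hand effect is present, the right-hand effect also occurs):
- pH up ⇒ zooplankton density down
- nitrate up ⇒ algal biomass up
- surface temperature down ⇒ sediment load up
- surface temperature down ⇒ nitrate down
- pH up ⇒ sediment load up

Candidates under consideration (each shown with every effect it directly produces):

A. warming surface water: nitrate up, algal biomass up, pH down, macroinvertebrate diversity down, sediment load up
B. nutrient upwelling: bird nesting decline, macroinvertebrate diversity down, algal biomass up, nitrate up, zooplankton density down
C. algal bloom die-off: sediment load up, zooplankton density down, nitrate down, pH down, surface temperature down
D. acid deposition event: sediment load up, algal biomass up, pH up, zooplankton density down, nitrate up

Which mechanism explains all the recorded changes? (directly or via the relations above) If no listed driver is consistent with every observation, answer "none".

Checking each candidate against the observations:
(A) warming surface water — zooplankton density down NO; pH down yes; algal biomass up yes; sediment load up yes; nitrate down NO
(B) nutrient upwelling — zooplankton density down yes; pH down NO; algal biomass up yes; sediment load up NO; nitrate down NO
(C) algal bloom die-off — does not account for algal biomass up
(D) acid deposition event — zooplankton density down yes; pH down NO; algal biomass up yes; sediment load up yes; nitrate down NO
No candidate is consistent with all observations.

none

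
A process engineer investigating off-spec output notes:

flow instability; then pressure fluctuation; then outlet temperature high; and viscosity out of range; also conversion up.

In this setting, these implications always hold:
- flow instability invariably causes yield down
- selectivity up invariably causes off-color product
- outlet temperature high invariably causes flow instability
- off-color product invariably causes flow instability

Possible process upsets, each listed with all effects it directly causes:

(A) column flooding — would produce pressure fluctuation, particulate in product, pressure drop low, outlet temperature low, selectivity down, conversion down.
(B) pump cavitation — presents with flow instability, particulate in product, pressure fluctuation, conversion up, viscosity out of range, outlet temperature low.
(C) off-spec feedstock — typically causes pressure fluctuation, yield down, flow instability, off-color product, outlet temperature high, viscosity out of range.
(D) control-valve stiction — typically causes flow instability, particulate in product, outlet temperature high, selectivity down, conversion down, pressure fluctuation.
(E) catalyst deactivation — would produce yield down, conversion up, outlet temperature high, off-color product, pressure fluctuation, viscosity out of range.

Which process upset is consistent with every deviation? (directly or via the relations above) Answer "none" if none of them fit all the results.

E

Checking each candidate against the observations:
(A) column flooding — fails on flow instability, outlet temperature high, viscosity out of range, conversion up (predicts outlet temperature low, not outlet temperature high; predicts conversion down, not conversion up)
(B) pump cavitation — flow instability ✓; pressure fluctuation ✓; outlet temperature high ✗; viscosity out of range ✓; conversion up ✓
(C) off-spec feedstock — flow instability ✓; pressure fluctuation ✓; outlet temperature high ✓; viscosity out of range ✓; conversion up ✗
(D) control-valve stiction — flow instability ✓; pressure fluctuation ✓; outlet temperature high ✓; viscosity out of range ✗; conversion up ✗
(E) catalyst deactivation — flow instability ✓ (by off-color product → flow instability); pressure fluctuation ✓; outlet temperature high ✓; viscosity out of range ✓; conversion up ✓
(E) alone accounts for all the evidence.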